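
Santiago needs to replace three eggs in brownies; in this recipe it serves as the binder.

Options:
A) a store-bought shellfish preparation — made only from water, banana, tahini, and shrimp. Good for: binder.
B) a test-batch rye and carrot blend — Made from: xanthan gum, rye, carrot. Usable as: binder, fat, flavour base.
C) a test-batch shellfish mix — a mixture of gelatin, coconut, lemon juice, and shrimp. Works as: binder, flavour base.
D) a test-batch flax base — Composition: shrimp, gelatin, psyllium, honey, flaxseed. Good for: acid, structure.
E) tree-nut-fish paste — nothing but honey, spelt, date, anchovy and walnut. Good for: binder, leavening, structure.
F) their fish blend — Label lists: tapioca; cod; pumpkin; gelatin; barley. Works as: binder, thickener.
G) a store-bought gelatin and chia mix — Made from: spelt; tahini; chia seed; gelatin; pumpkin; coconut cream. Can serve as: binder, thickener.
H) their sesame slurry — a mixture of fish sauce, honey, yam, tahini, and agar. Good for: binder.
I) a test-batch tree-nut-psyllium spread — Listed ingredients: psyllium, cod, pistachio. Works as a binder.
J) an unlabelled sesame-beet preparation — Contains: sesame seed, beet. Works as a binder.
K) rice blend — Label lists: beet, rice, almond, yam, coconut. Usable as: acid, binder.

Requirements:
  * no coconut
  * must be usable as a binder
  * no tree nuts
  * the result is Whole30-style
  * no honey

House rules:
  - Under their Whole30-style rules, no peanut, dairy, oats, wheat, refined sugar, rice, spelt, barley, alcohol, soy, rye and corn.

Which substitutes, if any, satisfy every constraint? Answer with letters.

A, J

A: works as a binder, Whole30-style, no honey — keep
B: has rye, so not Whole30-style — out
C: has coconut, so not coconut-free — reject
D: not usable as a binder; has honey, so not honey-free — no
E: has spelt, so not Whole30-style; has honey, so not honey-free (and 1 more) — reject
F: has barley, so not Whole30-style — out
G: has spelt, so not Whole30-style; has coconut cream, so not coconut-free — no
H: has honey, so not honey-free — out
I: has pistachio, so not tree-nut-free — reject
J: every rule checks out — keep
K: has rice, so not Whole30-style; has coconut, so not coconut-free (and 1 more) — out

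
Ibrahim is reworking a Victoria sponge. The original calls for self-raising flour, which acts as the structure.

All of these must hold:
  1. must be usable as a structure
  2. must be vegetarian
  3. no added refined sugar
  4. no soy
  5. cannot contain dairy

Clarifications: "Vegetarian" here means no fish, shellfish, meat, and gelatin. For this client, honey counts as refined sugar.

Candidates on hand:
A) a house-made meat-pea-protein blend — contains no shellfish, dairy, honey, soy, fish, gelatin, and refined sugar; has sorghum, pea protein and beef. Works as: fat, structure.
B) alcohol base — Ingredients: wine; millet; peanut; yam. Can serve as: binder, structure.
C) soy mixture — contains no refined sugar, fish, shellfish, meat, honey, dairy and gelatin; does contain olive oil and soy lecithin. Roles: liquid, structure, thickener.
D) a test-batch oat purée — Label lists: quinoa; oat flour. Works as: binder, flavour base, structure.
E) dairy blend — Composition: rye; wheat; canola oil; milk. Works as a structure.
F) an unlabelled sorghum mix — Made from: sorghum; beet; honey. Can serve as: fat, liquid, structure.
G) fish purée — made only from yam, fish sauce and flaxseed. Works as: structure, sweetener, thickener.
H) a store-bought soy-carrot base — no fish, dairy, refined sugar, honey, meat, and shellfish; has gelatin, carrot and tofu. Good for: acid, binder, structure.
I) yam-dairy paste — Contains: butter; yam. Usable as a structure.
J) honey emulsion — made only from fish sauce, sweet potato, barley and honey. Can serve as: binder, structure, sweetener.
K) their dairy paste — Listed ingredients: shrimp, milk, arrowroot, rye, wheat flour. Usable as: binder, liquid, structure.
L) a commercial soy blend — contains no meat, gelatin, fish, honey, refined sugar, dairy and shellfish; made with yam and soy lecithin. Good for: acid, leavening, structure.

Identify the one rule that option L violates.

soy-free

usable as a structure: satisfied
vegetarian: satisfied
soy-free: has soy lecithin — fails
dairy-free: satisfied
no-added-sugar: satisfied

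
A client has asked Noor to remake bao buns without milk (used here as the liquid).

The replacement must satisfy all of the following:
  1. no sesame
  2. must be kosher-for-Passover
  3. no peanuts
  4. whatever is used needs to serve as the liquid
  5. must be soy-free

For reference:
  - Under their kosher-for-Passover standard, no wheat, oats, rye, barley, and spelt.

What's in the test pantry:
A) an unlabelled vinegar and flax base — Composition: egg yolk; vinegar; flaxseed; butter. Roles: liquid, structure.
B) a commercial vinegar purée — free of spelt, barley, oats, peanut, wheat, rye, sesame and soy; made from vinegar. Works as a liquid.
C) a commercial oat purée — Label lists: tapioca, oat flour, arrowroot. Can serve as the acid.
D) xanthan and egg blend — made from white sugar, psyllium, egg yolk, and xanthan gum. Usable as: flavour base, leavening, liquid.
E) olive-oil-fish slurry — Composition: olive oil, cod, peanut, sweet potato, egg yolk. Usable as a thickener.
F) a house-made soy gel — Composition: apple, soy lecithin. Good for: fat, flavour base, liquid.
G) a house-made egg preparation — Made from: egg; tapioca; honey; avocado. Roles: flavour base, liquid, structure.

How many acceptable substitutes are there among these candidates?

4

A: no peanut, no soy — OK
B: every rule checks out — OK
C: not usable as a liquid; has oat flour, so not kosher-for-Passover — no
D: egg yolk and white sugar etc. — none of it excluded — keep
E: not usable as a liquid; has peanut, so not peanut-free — out
F: has soy lecithin, so not soy-free — no
G: all constraints satisfied — keep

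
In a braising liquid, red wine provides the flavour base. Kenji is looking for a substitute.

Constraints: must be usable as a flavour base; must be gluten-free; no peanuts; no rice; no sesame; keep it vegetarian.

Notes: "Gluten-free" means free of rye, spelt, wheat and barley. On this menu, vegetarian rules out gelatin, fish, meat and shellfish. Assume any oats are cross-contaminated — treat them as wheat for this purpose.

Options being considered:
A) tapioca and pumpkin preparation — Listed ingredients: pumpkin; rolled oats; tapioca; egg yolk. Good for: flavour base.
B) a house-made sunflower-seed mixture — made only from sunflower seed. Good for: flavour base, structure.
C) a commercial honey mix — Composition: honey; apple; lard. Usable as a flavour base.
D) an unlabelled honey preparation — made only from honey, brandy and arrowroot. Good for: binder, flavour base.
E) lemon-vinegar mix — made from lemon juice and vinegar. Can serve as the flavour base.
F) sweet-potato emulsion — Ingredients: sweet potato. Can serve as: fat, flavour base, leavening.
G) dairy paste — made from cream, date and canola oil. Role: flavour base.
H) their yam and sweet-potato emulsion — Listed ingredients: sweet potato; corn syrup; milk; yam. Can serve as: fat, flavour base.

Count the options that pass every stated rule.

6

A: has rolled oats, so not gluten-free — reject
B: only sunflower seed; none excluded — keep
C: has lard, so not vegetarian — no
D: nothing on the exclusion list — OK
E: no rice, gluten-free — keep
F: no sesame, vegetarian — OK
G: only cream, canola oil and date; none excluded — OK
H: no peanut, no rice — valid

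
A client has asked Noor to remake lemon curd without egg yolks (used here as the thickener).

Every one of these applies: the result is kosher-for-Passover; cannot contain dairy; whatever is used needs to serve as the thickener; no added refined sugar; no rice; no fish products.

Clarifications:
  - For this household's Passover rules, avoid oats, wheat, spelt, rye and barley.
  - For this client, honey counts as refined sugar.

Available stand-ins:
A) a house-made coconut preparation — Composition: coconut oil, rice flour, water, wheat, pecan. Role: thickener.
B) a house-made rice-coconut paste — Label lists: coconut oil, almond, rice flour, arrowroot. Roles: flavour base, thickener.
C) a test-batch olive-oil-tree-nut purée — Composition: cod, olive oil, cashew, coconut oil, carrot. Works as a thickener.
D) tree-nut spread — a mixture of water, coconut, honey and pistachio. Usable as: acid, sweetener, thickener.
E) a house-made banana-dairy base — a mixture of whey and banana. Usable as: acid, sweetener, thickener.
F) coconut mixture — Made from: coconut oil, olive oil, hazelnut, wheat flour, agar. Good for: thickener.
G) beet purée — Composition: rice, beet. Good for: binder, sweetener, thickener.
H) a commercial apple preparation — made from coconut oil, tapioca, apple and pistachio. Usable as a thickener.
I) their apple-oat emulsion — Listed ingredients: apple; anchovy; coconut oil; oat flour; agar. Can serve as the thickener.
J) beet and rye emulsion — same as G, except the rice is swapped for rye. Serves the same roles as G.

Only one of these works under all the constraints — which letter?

A: has wheat, so not kosher-for-Passover; has rice flour, so not rice-free — no
B: has rice flour, so not rice-free — out
C: has cod, so not fish-free — reject
D: has honey, so not no-added-sugar — out
E: has whey, so not dairy-free — out
F: has wheat flour, so not kosher-for-Passover — no
G: has rice, so not rice-free — reject
H: coconut oil and pistachio etc. — none of it excluded — valid
I: has oat flour, so not kosher-for-Passover; has anchovy, so not fish-free — reject
J: has rye, so not kosher-for-Passover — no

H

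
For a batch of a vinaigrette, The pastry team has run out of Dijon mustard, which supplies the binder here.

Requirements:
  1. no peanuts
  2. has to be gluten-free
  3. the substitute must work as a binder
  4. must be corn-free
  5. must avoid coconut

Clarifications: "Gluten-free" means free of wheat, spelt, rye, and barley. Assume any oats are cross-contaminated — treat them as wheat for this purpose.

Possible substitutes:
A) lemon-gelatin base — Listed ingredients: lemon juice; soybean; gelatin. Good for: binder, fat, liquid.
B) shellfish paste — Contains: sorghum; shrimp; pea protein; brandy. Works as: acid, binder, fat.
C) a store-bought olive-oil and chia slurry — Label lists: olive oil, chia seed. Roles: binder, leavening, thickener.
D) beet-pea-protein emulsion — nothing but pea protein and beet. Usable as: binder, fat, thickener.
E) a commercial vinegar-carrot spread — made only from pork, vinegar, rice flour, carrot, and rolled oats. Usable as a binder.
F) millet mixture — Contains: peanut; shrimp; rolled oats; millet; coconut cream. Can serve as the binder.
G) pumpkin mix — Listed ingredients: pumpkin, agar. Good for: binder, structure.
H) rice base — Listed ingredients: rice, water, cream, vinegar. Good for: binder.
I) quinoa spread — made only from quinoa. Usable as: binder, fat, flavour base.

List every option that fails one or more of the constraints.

E, F

A: no corn, no peanut — OK
B: nothing on the exclusion list — valid
C: works as a binder, no peanut, no corn — OK
D: no peanut, no coconut — OK
E: has rolled oats, so not gluten-free — no
F: has rolled oats, so not gluten-free; has peanut, so not peanut-free (and 1 more) — out
G: no peanut, no corn — keep
H: cream and rice etc. — none of it excluded — OK
I: works as a binder, gluten-free, no coconut — OK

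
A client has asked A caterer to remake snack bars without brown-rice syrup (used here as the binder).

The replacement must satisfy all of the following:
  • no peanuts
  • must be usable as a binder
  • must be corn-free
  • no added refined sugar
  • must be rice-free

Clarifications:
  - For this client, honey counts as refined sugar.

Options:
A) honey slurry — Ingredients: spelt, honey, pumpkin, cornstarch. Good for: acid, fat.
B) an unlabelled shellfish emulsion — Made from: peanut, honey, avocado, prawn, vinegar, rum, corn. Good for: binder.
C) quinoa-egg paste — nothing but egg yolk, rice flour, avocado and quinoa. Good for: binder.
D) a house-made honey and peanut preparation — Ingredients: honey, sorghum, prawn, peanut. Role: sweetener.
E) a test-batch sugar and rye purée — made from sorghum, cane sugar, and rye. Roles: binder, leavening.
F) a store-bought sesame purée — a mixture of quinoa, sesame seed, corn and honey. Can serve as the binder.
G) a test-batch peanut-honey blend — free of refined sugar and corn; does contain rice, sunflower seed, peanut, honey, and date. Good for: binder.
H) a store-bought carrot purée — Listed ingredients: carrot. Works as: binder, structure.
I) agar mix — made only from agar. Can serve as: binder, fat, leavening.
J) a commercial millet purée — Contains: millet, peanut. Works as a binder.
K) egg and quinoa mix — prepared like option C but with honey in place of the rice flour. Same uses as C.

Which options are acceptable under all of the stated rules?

H, I

A: not usable as a binder; has honey, so not no-added-sugar (and 1 more) — reject
B: has honey, so not no-added-sugar; has corn, so not corn-free (and 1 more) — no
C: has rice flour, so not rice-free — out
D: not usable as a binder; has honey, so not no-added-sugar (and 1 more) — no
E: has cane sugar, so not no-added-sugar — reject
F: has honey, so not no-added-sugar; has corn, so not corn-free — reject
G: has honey, so not no-added-sugar; has rice, so not rice-free (and 1 more) — reject
H: only carrot; none excluded — OK
I: only agar; none excluded — valid
J: has peanut, so not peanut-free — out
K: has honey, so not no-added-sugar — out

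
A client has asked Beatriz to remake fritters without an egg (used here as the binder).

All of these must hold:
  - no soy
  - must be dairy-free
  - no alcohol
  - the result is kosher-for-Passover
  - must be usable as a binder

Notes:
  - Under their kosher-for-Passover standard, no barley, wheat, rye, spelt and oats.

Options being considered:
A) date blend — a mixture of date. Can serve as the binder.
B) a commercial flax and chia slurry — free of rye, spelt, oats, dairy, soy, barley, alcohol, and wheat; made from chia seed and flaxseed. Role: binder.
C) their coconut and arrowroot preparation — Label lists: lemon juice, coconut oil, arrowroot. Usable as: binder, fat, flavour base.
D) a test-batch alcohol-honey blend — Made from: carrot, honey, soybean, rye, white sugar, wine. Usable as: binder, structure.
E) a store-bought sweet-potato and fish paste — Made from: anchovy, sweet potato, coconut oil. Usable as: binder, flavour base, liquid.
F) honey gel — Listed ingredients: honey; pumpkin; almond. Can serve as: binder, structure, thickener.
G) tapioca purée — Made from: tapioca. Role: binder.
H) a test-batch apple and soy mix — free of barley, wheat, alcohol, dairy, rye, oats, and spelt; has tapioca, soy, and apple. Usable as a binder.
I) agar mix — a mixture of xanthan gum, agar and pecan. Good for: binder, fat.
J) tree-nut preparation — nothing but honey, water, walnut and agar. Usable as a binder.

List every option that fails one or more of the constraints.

D, H

A: nothing on the exclusion list — keep
B: no soy, no dairy — valid
C: only coconut oil, arrowroot, and lemon juice; none excluded — valid
D: has rye, so not kosher-for-Passover; has soybean, so not soy-free (and 1 more) — out
E: no dairy, no soy — valid
F: works as a binder, no alcohol, kosher-for-Passover — valid
G: only tapioca; none excluded — keep
H: has soy, so not soy-free — reject
I: works as a binder, no alcohol, no dairy — OK
J: honey and walnut etc. — none of it excluded — valid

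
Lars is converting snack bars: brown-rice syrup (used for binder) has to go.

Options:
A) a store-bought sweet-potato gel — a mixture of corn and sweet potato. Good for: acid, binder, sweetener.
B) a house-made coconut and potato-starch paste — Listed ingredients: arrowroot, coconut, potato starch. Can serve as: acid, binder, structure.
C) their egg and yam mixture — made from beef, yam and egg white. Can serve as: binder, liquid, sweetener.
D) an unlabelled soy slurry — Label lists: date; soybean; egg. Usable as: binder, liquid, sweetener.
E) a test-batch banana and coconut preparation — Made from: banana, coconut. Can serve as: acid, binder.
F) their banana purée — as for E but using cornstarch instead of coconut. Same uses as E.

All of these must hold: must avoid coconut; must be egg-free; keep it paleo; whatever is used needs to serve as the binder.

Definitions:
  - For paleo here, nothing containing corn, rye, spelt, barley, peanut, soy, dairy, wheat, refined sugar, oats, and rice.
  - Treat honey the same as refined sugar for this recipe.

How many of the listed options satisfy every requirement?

0

A: has corn, so not paleo — no
B: has coconut, so not coconut-free — no
C: has egg white, so not egg-free — reject
D: has soybean, so not paleo; has egg, so not egg-free — no
E: has coconut, so not coconut-free — reject
F: has cornstarch, so not paleo — no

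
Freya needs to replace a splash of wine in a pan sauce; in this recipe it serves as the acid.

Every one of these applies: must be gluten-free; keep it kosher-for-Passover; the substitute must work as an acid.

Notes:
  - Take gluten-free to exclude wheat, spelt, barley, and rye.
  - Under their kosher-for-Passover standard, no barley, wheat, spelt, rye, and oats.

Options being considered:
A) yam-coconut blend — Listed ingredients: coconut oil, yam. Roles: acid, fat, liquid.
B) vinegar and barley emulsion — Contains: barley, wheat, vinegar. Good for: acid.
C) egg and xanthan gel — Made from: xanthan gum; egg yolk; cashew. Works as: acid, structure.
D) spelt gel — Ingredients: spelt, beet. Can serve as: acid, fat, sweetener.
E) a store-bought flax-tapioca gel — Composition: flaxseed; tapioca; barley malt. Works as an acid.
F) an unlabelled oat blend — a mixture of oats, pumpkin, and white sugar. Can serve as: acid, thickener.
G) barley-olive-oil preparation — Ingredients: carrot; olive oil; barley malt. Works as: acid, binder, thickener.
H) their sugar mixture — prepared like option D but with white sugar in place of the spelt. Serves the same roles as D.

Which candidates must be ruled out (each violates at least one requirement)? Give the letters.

A: nothing on the exclusion list — OK
B: has barley, so not gluten-free; has barley, so not kosher-for-Passover — no
C: only egg yolk, cashew and xanthan gum; none excluded — keep
D: has spelt, so not gluten-free; has spelt, so not kosher-for-Passover — reject
E: has barley malt, so not gluten-free; has barley malt, so not kosher-for-Passover — reject
F: has oats, so not kosher-for-Passover — no
G: has barley malt, so not gluten-free; has barley malt, so not kosher-for-Passover — no
H: every rule checks out — keep

B, D, E, F, G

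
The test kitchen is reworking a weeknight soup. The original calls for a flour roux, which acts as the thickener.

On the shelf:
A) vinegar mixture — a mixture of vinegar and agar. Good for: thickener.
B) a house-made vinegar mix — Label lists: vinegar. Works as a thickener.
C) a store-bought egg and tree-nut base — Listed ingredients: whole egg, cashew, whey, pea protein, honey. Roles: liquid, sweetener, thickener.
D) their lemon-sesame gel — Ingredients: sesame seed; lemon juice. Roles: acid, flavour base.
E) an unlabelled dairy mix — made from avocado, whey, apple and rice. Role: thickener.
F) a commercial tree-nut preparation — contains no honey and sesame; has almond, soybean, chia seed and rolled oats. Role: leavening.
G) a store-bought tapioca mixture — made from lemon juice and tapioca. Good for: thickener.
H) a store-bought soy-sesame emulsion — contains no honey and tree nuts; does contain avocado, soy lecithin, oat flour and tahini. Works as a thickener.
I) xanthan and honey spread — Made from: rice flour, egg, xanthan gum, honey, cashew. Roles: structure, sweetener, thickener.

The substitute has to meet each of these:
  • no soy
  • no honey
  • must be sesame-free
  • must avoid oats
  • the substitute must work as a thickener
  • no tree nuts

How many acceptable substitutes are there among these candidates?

4

A: every rule checks out — OK
B: no honey, no soy — keep
C: has honey, so not honey-free; has cashew, so not tree-nut-free — reject
D: not usable as a thickener; has sesame seed, so not sesame-free — out
E: whey and rice etc. — none of it excluded — valid
F: not usable as a thickener; has rolled oats, so not oat-free (and 2 more) — out
G: nothing on the exclusion list — OK
H: has tahini, so not sesame-free; has oat flour, so not oat-free (and 1 more) — reject
I: has honey, so not honey-free; has cashew, so not tree-nut-free — no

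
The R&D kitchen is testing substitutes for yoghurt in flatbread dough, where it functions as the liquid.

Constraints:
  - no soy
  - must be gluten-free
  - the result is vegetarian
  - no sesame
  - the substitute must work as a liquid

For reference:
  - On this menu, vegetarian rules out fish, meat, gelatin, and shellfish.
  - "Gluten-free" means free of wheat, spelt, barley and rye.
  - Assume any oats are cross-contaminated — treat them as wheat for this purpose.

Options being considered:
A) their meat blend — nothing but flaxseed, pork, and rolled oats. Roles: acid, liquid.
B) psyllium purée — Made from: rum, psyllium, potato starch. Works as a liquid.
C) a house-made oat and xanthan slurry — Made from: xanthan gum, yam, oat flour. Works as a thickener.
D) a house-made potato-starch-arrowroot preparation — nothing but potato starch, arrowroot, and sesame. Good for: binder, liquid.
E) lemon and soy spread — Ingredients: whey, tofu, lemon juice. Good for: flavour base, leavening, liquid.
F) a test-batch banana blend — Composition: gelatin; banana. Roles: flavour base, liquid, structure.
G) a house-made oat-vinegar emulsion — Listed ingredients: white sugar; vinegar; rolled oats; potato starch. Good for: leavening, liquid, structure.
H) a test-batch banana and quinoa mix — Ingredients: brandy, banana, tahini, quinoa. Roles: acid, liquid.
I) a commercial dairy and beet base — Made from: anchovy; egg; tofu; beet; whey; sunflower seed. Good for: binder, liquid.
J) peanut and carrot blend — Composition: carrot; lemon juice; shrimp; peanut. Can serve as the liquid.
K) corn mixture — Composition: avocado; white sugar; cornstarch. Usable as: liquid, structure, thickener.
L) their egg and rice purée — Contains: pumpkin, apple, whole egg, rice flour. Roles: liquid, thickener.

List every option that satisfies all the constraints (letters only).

B, K, L

A: has pork, so not vegetarian; has rolled oats, so not gluten-free — no
B: works as a liquid, gluten-free, vegetarian — valid
C: not usable as a liquid; has oat flour, so not gluten-free — reject
D: has sesame, so not sesame-free — no
E: has tofu, so not soy-free — reject
F: has gelatin, so not vegetarian — no
G: has rolled oats, so not gluten-free — no
H: has tahini, so not sesame-free — out
I: has anchovy, so not vegetarian; has tofu, so not soy-free — reject
J: has shrimp, so not vegetarian — out
K: gluten-free, no soy — valid
L: nothing on the exclusion list — valid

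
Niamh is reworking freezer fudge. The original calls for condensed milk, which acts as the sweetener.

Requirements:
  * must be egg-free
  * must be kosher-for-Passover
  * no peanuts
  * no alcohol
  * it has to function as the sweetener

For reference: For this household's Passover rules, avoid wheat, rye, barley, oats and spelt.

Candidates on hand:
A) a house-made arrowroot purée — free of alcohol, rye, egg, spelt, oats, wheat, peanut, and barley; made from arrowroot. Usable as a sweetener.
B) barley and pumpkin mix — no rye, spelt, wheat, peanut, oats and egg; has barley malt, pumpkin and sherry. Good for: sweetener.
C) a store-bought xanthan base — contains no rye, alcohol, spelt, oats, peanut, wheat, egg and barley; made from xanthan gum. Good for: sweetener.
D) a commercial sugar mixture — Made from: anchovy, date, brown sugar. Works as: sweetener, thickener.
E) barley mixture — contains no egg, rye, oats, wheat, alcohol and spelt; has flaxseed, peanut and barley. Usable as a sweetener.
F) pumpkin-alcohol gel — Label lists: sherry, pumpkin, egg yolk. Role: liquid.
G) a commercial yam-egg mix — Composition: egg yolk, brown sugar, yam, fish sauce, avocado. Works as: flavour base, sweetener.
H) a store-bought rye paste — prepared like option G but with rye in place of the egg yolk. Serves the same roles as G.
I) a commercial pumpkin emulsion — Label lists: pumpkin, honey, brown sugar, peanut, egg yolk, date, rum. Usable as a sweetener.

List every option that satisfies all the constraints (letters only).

A, C, D

A: no egg, no peanut — valid
B: has barley malt, so not kosher-for-Passover; has sherry, so not alcohol-free — no
C: all constraints satisfied — OK
D: nothing on the exclusion list — keep
E: has barley, so not kosher-for-Passover; has peanut, so not peanut-free — reject
F: not usable as a sweetener; has sherry, so not alcohol-free (and 1 more) — reject
G: has egg yolk, so not egg-free — out
H: has rye, so not kosher-for-Passover — reject
I: has peanut, so not peanut-free; has rum, so not alcohol-free (and 1 more) — no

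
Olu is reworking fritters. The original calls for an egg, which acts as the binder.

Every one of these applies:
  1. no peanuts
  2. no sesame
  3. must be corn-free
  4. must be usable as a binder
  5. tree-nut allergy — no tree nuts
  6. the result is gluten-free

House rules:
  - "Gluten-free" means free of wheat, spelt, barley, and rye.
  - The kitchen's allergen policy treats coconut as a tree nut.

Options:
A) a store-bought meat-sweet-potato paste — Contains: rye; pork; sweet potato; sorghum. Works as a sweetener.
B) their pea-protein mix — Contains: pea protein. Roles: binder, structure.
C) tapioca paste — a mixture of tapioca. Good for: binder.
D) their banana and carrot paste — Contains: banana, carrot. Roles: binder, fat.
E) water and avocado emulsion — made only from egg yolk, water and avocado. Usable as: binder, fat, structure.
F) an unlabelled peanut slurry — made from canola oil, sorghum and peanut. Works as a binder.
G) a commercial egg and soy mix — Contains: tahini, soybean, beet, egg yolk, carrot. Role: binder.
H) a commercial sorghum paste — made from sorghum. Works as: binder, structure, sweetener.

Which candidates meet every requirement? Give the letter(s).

A: not usable as a binder; has rye, so not gluten-free — out
B: only pea protein; none excluded — valid
C: all constraints satisfied — valid
D: nothing on the exclusion list — OK
E: tree-nut-free, no peanut — keep
F: has peanut, so not peanut-free — reject
G: has tahini, so not sesame-free — reject
H: only sorghum; none excluded — OK

B, C, D, E, H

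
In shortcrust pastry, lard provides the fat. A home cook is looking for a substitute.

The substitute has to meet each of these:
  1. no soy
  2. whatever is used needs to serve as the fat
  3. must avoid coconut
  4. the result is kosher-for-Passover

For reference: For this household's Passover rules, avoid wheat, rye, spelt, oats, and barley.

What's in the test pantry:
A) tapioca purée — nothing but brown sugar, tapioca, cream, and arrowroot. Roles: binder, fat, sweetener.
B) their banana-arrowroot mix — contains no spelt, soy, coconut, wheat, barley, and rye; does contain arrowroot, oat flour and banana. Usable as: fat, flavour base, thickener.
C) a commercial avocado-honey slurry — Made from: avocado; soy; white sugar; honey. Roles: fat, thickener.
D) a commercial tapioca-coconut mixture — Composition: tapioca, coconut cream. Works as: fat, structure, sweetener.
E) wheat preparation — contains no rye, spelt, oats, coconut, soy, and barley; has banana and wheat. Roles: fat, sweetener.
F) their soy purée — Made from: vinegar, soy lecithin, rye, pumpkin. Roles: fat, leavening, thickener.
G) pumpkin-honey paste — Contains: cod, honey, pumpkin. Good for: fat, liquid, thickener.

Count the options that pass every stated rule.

2

A: works as a fat, no coconut, kosher-for-Passover — OK
B: has oat flour, so not kosher-for-Passover — out
C: has soy, so not soy-free — reject
D: has coconut cream, so not coconut-free — reject
E: has wheat, so not kosher-for-Passover — reject
F: has rye, so not kosher-for-Passover; has soy lecithin, so not soy-free — no
G: only cod, honey, and pumpkin; none excluded — OK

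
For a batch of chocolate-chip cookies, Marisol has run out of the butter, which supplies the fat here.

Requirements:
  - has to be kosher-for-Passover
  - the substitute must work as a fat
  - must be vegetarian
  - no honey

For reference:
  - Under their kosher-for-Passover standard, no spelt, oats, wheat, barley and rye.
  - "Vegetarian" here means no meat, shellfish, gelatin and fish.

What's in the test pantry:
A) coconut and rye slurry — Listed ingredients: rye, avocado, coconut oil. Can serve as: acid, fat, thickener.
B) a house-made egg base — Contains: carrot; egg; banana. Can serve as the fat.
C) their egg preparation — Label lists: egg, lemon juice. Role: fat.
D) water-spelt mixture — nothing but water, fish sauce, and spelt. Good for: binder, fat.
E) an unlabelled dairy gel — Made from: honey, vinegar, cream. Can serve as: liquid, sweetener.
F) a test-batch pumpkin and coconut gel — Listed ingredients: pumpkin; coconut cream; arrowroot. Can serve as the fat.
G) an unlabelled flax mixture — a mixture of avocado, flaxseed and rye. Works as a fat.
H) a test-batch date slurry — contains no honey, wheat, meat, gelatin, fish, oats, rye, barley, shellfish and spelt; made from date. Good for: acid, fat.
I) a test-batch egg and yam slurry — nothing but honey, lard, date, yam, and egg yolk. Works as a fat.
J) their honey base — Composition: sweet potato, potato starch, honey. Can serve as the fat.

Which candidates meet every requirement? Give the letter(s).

B, C, F, H

A: has rye, so not kosher-for-Passover — no
B: only egg, banana, and carrot; none excluded — valid
C: kosher-for-Passover, no honey — keep
D: has spelt, so not kosher-for-Passover; has fish sauce, so not vegetarian — out
E: not usable as a fat; has honey, so not honey-free — reject
F: every rule checks out — OK
G: has rye, so not kosher-for-Passover — out
H: nothing on the exclusion list — keep
I: has lard, so not vegetarian; has honey, so not honey-free — out
J: has honey, so not honey-free — out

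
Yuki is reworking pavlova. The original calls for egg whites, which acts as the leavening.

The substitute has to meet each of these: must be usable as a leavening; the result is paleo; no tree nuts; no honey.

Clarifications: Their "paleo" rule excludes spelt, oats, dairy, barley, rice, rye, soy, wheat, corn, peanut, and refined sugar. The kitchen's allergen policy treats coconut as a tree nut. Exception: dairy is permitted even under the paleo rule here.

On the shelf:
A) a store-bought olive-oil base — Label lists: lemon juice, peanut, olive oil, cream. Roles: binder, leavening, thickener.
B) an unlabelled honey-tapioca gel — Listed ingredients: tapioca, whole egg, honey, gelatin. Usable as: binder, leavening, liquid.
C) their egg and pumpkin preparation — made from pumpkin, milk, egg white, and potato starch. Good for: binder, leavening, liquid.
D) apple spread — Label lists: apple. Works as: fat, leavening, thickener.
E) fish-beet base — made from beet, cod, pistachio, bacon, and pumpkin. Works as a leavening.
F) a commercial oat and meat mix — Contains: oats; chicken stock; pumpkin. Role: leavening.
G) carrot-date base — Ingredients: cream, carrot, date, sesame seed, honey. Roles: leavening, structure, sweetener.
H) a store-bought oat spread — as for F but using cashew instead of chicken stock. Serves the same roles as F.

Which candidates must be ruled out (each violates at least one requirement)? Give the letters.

A: has peanut, so not paleo — no
B: has honey, so not honey-free — reject
C: dairy is permitted under the paleo carve-out; nothing else excluded — OK
D: only apple; none excluded — valid
E: has pistachio, so not tree-nut-free — reject
F: has oats, so not paleo — no
G: has honey, so not honey-free — no
H: has oats, so not paleo; has cashew, so not tree-nut-free — no

A, B, E, F, G, H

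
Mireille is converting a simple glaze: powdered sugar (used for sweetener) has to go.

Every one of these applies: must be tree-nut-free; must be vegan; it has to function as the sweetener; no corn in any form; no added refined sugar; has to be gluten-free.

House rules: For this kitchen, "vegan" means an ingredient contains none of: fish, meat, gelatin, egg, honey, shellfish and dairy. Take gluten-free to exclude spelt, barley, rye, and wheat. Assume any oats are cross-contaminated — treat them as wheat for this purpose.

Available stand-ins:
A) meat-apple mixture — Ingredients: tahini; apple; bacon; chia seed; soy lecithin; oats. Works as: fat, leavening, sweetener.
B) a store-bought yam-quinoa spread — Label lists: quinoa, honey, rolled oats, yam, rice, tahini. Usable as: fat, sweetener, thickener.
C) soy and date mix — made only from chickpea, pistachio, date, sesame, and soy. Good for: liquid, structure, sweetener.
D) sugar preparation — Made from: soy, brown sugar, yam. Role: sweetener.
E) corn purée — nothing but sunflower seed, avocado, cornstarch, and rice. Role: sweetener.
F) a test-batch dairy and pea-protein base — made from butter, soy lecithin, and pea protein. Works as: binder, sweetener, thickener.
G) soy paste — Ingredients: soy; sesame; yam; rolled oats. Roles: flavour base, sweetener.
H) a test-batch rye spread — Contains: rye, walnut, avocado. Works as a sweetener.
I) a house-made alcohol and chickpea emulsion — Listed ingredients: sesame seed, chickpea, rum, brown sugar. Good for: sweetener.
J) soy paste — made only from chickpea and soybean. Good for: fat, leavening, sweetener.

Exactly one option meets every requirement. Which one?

A: has bacon, so not vegan; has oats, so not gluten-free — no
B: has honey, so not vegan; has rolled oats, so not gluten-free — out
C: has pistachio, so not tree-nut-free — no
D: has brown sugar, so not no-added-sugar — out
E: has cornstarch, so not corn-free — reject
F: has butter, so not vegan — no
G: has rolled oats, so not gluten-free — no
H: has rye, so not gluten-free; has walnut, so not tree-nut-free — reject
I: has brown sugar, so not no-added-sugar — reject
J: only soybean and chickpea; none excluded — keep

J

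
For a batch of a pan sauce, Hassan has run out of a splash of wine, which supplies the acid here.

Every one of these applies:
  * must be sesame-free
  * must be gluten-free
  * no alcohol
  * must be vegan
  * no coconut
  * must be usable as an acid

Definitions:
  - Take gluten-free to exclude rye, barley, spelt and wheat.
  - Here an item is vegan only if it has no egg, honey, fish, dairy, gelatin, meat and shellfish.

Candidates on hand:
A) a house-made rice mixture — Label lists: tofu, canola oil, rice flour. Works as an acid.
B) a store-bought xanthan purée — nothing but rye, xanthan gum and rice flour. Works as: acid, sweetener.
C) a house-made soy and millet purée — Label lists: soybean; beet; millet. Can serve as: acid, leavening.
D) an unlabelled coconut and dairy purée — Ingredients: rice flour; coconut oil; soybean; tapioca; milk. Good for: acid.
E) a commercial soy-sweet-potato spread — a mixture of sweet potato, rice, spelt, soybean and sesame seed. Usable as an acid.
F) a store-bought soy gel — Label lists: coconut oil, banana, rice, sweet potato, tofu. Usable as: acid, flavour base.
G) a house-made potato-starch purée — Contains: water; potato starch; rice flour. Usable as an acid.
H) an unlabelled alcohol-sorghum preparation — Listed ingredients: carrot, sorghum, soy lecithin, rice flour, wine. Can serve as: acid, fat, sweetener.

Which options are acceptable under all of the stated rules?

A, C, G

A: all constraints satisfied — keep
B: has rye, so not gluten-free — reject
C: works as an acid, no sesame, gluten-free — OK
D: has milk, so not vegan; has coconut oil, so not coconut-free — reject
E: has spelt, so not gluten-free; has sesame seed, so not sesame-free — reject
F: has coconut oil, so not coconut-free — out
G: every rule checks out — valid
H: has wine, so not alcohol-free — reject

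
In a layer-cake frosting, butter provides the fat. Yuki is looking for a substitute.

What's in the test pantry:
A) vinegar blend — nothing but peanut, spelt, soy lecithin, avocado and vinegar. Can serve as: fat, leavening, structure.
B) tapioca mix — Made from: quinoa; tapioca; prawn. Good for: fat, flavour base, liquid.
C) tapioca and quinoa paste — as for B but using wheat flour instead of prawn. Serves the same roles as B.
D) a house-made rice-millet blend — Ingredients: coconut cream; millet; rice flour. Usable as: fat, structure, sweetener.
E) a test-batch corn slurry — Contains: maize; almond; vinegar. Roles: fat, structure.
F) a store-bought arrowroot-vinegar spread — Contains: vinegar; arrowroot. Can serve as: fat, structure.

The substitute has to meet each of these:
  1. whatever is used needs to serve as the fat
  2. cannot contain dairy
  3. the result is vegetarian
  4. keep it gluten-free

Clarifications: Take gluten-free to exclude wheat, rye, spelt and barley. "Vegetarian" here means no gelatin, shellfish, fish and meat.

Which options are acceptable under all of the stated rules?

D, E, F

A: has spelt, so not gluten-free — reject
B: has prawn, so not vegetarian — reject
C: has wheat flour, so not gluten-free — no
D: works as a fat, vegetarian, gluten-free — OK
E: nothing on the exclusion list — valid
F: no dairy, gluten-free — valid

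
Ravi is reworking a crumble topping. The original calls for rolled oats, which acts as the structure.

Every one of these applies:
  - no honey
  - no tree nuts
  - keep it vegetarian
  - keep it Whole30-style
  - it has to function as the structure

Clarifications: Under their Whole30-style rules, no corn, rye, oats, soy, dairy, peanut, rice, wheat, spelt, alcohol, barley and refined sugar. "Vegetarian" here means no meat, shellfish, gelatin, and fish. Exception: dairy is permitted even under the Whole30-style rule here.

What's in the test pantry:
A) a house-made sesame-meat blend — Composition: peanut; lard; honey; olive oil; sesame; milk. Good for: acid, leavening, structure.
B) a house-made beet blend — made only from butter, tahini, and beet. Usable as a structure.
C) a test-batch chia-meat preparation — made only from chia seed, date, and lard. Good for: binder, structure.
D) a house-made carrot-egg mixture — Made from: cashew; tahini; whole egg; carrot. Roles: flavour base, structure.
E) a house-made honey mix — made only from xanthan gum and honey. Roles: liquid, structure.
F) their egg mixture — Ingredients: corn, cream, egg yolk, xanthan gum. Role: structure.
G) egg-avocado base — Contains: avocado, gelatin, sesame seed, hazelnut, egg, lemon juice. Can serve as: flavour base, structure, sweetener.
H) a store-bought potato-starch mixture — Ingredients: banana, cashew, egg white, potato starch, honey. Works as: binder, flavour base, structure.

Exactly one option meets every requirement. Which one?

A: has peanut, so not Whole30-style; has lard, so not vegetarian (and 1 more) — no
B: dairy is permitted under the Whole30-style carve-out; nothing else excluded — OK
C: has lard, so not vegetarian — no
D: has cashew, so not tree-nut-free — reject
E: has honey, so not honey-free — out
F: has corn, so not Whole30-style — no
G: has gelatin, so not vegetarian; has hazelnut, so not tree-nut-free — reject
H: has cashew, so not tree-nut-free; has honey, so not honey-free — no

B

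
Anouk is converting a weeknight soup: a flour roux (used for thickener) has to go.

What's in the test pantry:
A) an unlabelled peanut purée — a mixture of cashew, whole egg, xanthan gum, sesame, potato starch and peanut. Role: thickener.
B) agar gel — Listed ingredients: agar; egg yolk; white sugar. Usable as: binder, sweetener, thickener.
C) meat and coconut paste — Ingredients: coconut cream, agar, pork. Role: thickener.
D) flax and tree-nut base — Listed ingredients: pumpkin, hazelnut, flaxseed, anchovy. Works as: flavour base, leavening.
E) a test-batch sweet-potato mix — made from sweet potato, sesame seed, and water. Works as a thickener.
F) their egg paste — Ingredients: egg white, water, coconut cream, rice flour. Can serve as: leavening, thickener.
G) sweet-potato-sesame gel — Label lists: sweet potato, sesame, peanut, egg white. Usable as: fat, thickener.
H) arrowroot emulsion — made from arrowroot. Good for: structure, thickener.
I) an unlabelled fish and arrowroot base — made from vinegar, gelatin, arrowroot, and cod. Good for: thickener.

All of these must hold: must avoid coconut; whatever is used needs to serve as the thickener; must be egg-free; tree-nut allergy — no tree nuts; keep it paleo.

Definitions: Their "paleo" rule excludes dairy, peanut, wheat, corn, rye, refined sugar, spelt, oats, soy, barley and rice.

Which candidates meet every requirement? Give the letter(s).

E, H, I

A: has peanut, so not paleo; has whole egg, so not egg-free (and 1 more) — reject
B: has white sugar, so not paleo; has egg yolk, so not egg-free — no
C: has coconut cream, so not coconut-free — no
D: not usable as a thickener; has hazelnut, so not tree-nut-free — no
E: only sesame seed, sweet potato, and water; none excluded — valid
F: has rice flour, so not paleo; has egg white, so not egg-free (and 1 more) — reject
G: has peanut, so not paleo; has egg white, so not egg-free — out
H: every rule checks out — keep
I: cod and gelatin etc. — none of it excluded — valid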